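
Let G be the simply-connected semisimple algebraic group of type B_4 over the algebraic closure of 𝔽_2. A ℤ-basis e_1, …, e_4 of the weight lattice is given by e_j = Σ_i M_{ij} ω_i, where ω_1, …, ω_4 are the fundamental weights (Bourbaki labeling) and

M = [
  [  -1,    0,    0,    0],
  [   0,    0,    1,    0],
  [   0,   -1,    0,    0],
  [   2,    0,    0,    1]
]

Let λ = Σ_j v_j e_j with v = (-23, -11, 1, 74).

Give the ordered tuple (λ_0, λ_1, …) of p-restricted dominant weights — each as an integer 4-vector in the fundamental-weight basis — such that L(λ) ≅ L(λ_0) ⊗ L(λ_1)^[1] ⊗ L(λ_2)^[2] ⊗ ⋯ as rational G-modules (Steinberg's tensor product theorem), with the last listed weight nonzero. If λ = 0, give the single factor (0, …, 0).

((1, 1, 1, 0), (1, 0, 1, 0), (1, 0, 0, 1), (0, 0, 1, 1), (1, 0, 0, 1))

Compute c_i = Σ_j M_{ij} v_j with v = (-23, -11, 1, 74):
  c_1 = (-1)·(-23) + (0)·(-11) + 0·1 + 0·74 = 23
  c_2 = (0)·(-23) + (0)·(-11) + 1·1 + 0·74 = 1
  c_3 = (0)·(-23) + (-1)·(-11) + 0·1 + 0·74 = 11
  c_4 = (2)·(-23) + (0)·(-11) + 0·1 + 1·74 = 28
Writing each c_i in base p = 2:
  c_1 = 23 = 1·2^0 + 1·2^1 + 1·2^2 + 0·2^3 + 1·2^4
  c_2 = 1 = 1·2^0
  c_3 = 11 = 1·2^0 + 1·2^1 + 0·2^2 + 1·2^3
  c_4 = 28 = 0·2^0 + 0·2^1 + 1·2^2 + 1·2^3 + 1·2^4
p-restricted factor λ_0 = (1, 1, 1, 0)
p-restricted factor λ_1 = (1, 0, 1, 0)
p-restricted factor λ_2 = (1, 0, 0, 1)
p-restricted factor λ_3 = (0, 0, 1, 1)
p-restricted factor λ_4 = (1, 0, 0, 1)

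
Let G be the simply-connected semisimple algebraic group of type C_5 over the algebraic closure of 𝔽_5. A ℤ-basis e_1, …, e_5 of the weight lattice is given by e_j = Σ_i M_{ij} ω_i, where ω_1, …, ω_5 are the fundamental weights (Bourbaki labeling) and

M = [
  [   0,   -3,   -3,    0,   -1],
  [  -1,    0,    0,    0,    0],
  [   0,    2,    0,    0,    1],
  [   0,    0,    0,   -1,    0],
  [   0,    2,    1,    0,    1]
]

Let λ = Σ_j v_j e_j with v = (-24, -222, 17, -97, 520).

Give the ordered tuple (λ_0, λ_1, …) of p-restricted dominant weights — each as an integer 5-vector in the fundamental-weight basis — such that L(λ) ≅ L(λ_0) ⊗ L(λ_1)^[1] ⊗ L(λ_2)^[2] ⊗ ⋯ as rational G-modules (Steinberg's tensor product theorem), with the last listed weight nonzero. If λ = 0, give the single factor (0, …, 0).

((0, 4, 1, 2, 3), (4, 4, 0, 4, 3), (3, 0, 3, 3, 3))

Change of basis e → ω: c = M·v where v = (-24, -222, 17, -97, 520):
  c_1 = (0)·(-24) + (-3)·(-222) + (-3)·(17) + (0)·(-97) + (-1)·(520) = 95
  c_2 = (-1)·(-24) + (0)·(-222) + (0)·(17) + (0)·(-97) + (0)·(520) = 24
  c_3 = (0)·(-24) + (2)·(-222) + (0)·(17) + (0)·(-97) + (1)·(520) = 76
  c_4 = (0)·(-24) + (0)·(-222) + (0)·(17) + (-1)·(-97) + (0)·(520) = 97
  c_5 = (0)·(-24) + (2)·(-222) + (1)·(17) + (0)·(-97) + (1)·(520) = 93
p = 5; digits c_i = Σ_j d_{ij}·5^j, 0 ≤ d_{ij} < 5:
  c_1 = 95 = 0·5^0 + 4·5^1 + 3·5^2
  c_2 = 24 = 4·5^0 + 4·5^1
  c_3 = 76 = 1·5^0 + 0·5^1 + 3·5^2
  c_4 = 97 = 2·5^0 + 4·5^1 + 3·5^2
  c_5 = 93 = 3·5^0 + 3·5^1 + 3·5^2
Factor λ_0 = (0, 4, 1, 2, 3)
Factor λ_1 = (4, 4, 0, 4, 3)
Factor λ_2 = (3, 0, 3, 3, 3)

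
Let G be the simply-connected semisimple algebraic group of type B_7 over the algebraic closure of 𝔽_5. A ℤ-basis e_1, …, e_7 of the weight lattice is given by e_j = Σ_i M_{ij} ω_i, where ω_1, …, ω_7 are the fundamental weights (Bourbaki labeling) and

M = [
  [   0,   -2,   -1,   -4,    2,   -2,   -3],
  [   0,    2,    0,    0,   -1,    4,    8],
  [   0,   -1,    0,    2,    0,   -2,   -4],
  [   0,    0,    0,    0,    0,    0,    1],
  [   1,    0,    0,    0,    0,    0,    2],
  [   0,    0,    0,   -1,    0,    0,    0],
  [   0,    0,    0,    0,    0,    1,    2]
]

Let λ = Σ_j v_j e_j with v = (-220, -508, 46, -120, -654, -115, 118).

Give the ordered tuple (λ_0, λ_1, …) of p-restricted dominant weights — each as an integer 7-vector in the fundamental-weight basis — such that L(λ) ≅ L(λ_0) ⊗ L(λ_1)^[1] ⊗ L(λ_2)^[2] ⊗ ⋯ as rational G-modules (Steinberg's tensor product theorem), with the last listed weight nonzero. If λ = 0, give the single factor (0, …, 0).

((3, 2, 1, 3, 1, 0, 1), (3, 4, 0, 3, 3, 4, 4), (0, 4, 1, 4, 0, 4, 4))

Compute c_i = Σ_j M_{ij} v_j with v = (-220, -508, 46, -120, -654, -115, 118):
  c_1 = (0)·(-220) + (-2)·(-508) + (-1)·(46) + (-4)·(-120) + (2)·(-654) + (-2)·(-115) + (-3)·(118) = 18
  c_2 = (0)·(-220) + (2)·(-508) + 0·46 + (0)·(-120) + (-1)·(-654) + (4)·(-115) + 8·118 = 122
  c_3 = (0)·(-220) + (-1)·(-508) + 0·46 + (2)·(-120) + (0)·(-654) + (-2)·(-115) + (-4)·(118) = 26
  c_4 = (0)·(-220) + (0)·(-508) + 0·46 + (0)·(-120) + (0)·(-654) + (0)·(-115) + 1·118 = 118
  c_5 = (1)·(-220) + (0)·(-508) + 0·46 + (0)·(-120) + (0)·(-654) + (0)·(-115) + 2·118 = 16
  c_6 = (0)·(-220) + (0)·(-508) + 0·46 + (-1)·(-120) + (0)·(-654) + (0)·(-115) + 0·118 = 120
  c_7 = (0)·(-220) + (0)·(-508) + 0·46 + (0)·(-120) + (0)·(-654) + (1)·(-115) + 2·118 = 121
Base-5 expansion of each c_i:
  c_1 = 18 = 3·5^0 + 3·5^1
  c_2 = 122 = 2·5^0 + 4·5^1 + 4·5^2
  c_3 = 26 = 1·5^0 + 0·5^1 + 1·5^2
  c_4 = 118 = 3·5^0 + 3·5^1 + 4·5^2
  c_5 = 16 = 1·5^0 + 3·5^1
  c_6 = 120 = 0·5^0 + 4·5^1 + 4·5^2
  c_7 = 121 = 1·5^0 + 4·5^1 + 4·5^2
λ_0 = (3, 2, 1, 3, 1, 0, 1)
λ_1 = (3, 4, 0, 3, 3, 4, 4)
λ_2 = (0, 4, 1, 4, 0, 4, 4)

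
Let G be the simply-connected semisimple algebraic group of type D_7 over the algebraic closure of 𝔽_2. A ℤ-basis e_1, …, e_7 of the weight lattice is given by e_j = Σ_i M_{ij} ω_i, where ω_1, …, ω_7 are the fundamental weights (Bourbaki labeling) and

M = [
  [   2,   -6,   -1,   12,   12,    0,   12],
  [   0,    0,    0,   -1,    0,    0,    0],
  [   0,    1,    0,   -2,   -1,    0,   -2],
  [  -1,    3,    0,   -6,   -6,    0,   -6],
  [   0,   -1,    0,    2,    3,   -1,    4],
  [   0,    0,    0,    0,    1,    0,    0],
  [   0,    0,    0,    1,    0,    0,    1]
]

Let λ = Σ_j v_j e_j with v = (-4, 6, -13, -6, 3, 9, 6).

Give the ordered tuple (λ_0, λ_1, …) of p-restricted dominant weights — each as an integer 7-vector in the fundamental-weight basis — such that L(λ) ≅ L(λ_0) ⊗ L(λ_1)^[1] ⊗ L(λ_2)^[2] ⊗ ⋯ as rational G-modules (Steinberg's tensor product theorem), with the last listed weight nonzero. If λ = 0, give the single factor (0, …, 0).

((1, 0, 1, 0, 0, 1, 0), (0, 1, 1, 0, 1, 1, 0), (1, 1, 0, 1, 1, 0, 0))

Change of basis e → ω: c = M·v where v = (-4, 6, -13, -6, 3, 9, 6):
  c_1 = (2)·(-4) + (-6)·(6) + (-1)·(-13) + (12)·(-6) + (12)·(3) + (0)·(9) + (12)·(6) = 5
  c_2 = (0)·(-4) + (0)·(6) + (0)·(-13) + (-1)·(-6) + (0)·(3) + (0)·(9) + (0)·(6) = 6
  c_3 = (0)·(-4) + (1)·(6) + (0)·(-13) + (-2)·(-6) + (-1)·(3) + (0)·(9) + (-2)·(6) = 3
  c_4 = (-1)·(-4) + (3)·(6) + (0)·(-13) + (-6)·(-6) + (-6)·(3) + (0)·(9) + (-6)·(6) = 4
  c_5 = (0)·(-4) + (-1)·(6) + (0)·(-13) + (2)·(-6) + (3)·(3) + (-1)·(9) + (4)·(6) = 6
  c_6 = (0)·(-4) + (0)·(6) + (0)·(-13) + (0)·(-6) + (1)·(3) + (0)·(9) + (0)·(6) = 3
  c_7 = (0)·(-4) + (0)·(6) + (0)·(-13) + (1)·(-6) + (0)·(3) + (0)·(9) + (1)·(6) = 0
p = 2; digits c_i = Σ_j d_{ij}·2^j, 0 ≤ d_{ij} < 2:
  c_1 = 5 = 1·2^0 + 0·2^1 + 1·2^2
  c_2 = 6 = 0·2^0 + 1·2^1 + 1·2^2
  c_3 = 3 = 1·2^0 + 1·2^1
  c_4 = 4 = 0·2^0 + 0·2^1 + 1·2^2
  c_5 = 6 = 0·2^0 + 1·2^1 + 1·2^2
  c_6 = 3 = 1·2^0 + 1·2^1
  c_7 = 0
p-restricted factor λ_0 = (1, 0, 1, 0, 0, 1, 0)
p-restricted factor λ_1 = (0, 1, 1, 0, 1, 1, 0)
p-restricted factor λ_2 = (1, 1, 0, 1, 1, 0, 0)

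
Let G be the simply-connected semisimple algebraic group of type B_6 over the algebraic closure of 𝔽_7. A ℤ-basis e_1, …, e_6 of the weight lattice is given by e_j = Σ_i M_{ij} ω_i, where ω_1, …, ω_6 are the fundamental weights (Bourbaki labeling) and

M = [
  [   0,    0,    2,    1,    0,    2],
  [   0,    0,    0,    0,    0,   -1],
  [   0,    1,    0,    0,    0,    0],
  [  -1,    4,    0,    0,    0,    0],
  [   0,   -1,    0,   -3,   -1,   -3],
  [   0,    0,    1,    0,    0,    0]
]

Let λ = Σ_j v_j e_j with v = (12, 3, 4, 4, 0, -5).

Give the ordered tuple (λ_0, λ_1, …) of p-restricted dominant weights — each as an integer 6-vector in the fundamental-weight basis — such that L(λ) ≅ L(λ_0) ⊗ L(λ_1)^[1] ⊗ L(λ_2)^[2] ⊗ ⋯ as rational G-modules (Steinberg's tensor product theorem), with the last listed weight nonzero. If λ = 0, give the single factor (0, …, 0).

ω-coordinates c = M·v, v = (12, 3, 4, 4, 0, -5):
  c_1 = 0·12 + 0·3 + 2·4 + 1·4 + 0·0 + (2)·(-5) = 2
  c_2 = 0·12 + 0·3 + 0·4 + 0·4 + 0·0 + (-1)·(-5) = 5
  c_3 = 0·12 + 1·3 + 0·4 + 0·4 + 0·0 + (0)·(-5) = 3
  c_4 = (-1)·(12) + 4·3 + 0·4 + 0·4 + 0·0 + (0)·(-5) = 0
  c_5 = 0·12 + (-1)·(3) + 0·4 + (-3)·(4) + (-1)·(0) + (-3)·(-5) = 0
  c_6 = 0·12 + 0·3 + 1·4 + 0·4 + 0·0 + (0)·(-5) = 4
Expand coordinatewise in base 7:
  c_1 = 2 = 2·7^0
  c_2 = 5 = 5·7^0
  c_3 = 3 = 3·7^0
  c_4 = 0
  c_5 = 0
  c_6 = 4 = 4·7^0
λ_0 = (2, 5, 3, 0, 0, 4)

((2, 5, 3, 0, 0, 4),)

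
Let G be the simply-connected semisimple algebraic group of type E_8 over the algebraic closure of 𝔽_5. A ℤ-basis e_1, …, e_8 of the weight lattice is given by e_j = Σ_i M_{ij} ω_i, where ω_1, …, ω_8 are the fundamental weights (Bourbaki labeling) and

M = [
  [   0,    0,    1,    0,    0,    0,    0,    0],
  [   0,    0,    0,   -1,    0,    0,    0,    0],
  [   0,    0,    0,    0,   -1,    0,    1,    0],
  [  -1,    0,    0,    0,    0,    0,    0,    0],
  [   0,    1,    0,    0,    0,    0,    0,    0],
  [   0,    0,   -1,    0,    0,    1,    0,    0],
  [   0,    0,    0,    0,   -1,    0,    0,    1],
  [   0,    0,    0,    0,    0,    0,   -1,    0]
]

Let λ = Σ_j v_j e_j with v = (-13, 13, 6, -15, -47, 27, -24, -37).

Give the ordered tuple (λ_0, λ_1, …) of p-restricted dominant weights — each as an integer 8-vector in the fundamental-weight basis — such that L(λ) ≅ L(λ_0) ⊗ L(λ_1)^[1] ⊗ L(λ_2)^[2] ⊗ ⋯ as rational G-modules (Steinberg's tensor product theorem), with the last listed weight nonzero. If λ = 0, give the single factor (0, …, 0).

((1, 0, 3, 3, 3, 1, 0, 4), (1, 3, 4, 2, 2, 4, 2, 4))

Compute c_i = Σ_j M_{ij} v_j with v = (-13, 13, 6, -15, -47, 27, -24, -37):
  c_1 = (0)·(-13) + (0)·(13) + (1)·(6) + (0)·(-15) + (0)·(-47) + (0)·(27) + (0)·(-24) + (0)·(-37) = 6
  c_2 = (0)·(-13) + (0)·(13) + (0)·(6) + (-1)·(-15) + (0)·(-47) + (0)·(27) + (0)·(-24) + (0)·(-37) = 15
  c_3 = (0)·(-13) + (0)·(13) + (0)·(6) + (0)·(-15) + (-1)·(-47) + (0)·(27) + (1)·(-24) + (0)·(-37) = 23
  c_4 = (-1)·(-13) + (0)·(13) + (0)·(6) + (0)·(-15) + (0)·(-47) + (0)·(27) + (0)·(-24) + (0)·(-37) = 13
  c_5 = (0)·(-13) + (1)·(13) + (0)·(6) + (0)·(-15) + (0)·(-47) + (0)·(27) + (0)·(-24) + (0)·(-37) = 13
  c_6 = (0)·(-13) + (0)·(13) + (-1)·(6) + (0)·(-15) + (0)·(-47) + (1)·(27) + (0)·(-24) + (0)·(-37) = 21
  c_7 = (0)·(-13) + (0)·(13) + (0)·(6) + (0)·(-15) + (-1)·(-47) + (0)·(27) + (0)·(-24) + (1)·(-37) = 10
  c_8 = (0)·(-13) + (0)·(13) + (0)·(6) + (0)·(-15) + (0)·(-47) + (0)·(27) + (-1)·(-24) + (0)·(-37) = 24
p = 5; digits c_i = Σ_j d_{ij}·5^j, 0 ≤ d_{ij} < 5:
  c_1 = 6 = 1·5^0 + 1·5^1
  c_2 = 15 = 0·5^0 + 3·5^1
  c_3 = 23 = 3·5^0 + 4·5^1
  c_4 = 13 = 3·5^0 + 2·5^1
  c_5 = 13 = 3·5^0 + 2·5^1
  c_6 = 21 = 1·5^0 + 4·5^1
  c_7 = 10 = 0·5^0 + 2·5^1
  c_8 = 24 = 4·5^0 + 4·5^1
p-restricted factor λ_0 = (1, 0, 3, 3, 3, 1, 0, 4)
p-restricted factor λ_1 = (1, 3, 4, 2, 2, 4, 2, 4)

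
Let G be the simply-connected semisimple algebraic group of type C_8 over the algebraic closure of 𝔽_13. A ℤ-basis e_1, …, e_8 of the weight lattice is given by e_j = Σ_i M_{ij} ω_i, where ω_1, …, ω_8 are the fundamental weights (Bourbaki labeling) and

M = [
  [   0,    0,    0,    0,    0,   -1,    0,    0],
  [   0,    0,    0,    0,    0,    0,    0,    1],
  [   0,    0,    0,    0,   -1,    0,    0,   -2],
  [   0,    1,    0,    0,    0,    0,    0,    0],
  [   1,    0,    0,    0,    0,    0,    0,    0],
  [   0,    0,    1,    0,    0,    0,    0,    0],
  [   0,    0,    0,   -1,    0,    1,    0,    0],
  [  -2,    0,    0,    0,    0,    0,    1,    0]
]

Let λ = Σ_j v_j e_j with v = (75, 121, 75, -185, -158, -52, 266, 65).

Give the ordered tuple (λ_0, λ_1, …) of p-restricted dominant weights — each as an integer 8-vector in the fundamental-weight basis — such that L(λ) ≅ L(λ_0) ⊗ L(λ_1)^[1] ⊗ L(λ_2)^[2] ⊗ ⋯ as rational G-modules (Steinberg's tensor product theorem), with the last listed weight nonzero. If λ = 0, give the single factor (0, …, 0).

((0, 0, 2, 4, 10, 10, 3, 12), (4, 5, 2, 9, 5, 5, 10, 8))

Compute c_i = Σ_j M_{ij} v_j with v = (75, 121, 75, -185, -158, -52, 266, 65):
  c_1 = (0)·(75) + (0)·(121) + (0)·(75) + (0)·(-185) + (0)·(-158) + (-1)·(-52) + (0)·(266) + (0)·(65) = 52
  c_2 = (0)·(75) + (0)·(121) + (0)·(75) + (0)·(-185) + (0)·(-158) + (0)·(-52) + (0)·(266) + (1)·(65) = 65
  c_3 = (0)·(75) + (0)·(121) + (0)·(75) + (0)·(-185) + (-1)·(-158) + (0)·(-52) + (0)·(266) + (-2)·(65) = 28
  c_4 = (0)·(75) + (1)·(121) + (0)·(75) + (0)·(-185) + (0)·(-158) + (0)·(-52) + (0)·(266) + (0)·(65) = 121
  c_5 = (1)·(75) + (0)·(121) + (0)·(75) + (0)·(-185) + (0)·(-158) + (0)·(-52) + (0)·(266) + (0)·(65) = 75
  c_6 = (0)·(75) + (0)·(121) + (1)·(75) + (0)·(-185) + (0)·(-158) + (0)·(-52) + (0)·(266) + (0)·(65) = 75
  c_7 = (0)·(75) + (0)·(121) + (0)·(75) + (-1)·(-185) + (0)·(-158) + (1)·(-52) + (0)·(266) + (0)·(65) = 133
  c_8 = (-2)·(75) + (0)·(121) + (0)·(75) + (0)·(-185) + (0)·(-158) + (0)·(-52) + (1)·(266) + (0)·(65) = 116
Base-13 expansion of each c_i:
  c_1 = 52 = 0·13^0 + 4·13^1
  c_2 = 65 = 0·13^0 + 5·13^1
  c_3 = 28 = 2·13^0 + 2·13^1
  c_4 = 121 = 4·13^0 + 9·13^1
  c_5 = 75 = 10·13^0 + 5·13^1
  c_6 = 75 = 10·13^0 + 5·13^1
  c_7 = 133 = 3·13^0 + 10·13^1
  c_8 = 116 = 12·13^0 + 8·13^1
Factor λ_0 = (0, 0, 2, 4, 10, 10, 3, 12)
Factor λ_1 = (4, 5, 2, 9, 5, 5, 10, 8)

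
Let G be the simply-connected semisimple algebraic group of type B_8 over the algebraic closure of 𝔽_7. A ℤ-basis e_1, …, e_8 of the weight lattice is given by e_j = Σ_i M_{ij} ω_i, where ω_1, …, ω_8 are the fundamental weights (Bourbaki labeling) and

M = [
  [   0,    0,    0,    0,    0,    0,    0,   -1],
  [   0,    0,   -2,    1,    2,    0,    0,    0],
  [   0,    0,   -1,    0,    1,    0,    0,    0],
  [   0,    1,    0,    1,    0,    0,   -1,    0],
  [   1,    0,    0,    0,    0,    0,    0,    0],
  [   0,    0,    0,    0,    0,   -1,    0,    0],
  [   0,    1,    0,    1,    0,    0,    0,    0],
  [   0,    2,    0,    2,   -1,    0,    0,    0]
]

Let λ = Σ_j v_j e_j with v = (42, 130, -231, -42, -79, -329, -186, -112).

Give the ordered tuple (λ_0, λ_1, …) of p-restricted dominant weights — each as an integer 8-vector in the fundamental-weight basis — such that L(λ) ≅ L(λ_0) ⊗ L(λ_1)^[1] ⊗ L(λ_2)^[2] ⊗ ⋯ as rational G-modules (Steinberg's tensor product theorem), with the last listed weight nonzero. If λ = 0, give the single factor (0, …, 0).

Compute c_i = Σ_j M_{ij} v_j with v = (42, 130, -231, -42, -79, -329, -186, -112):
  c_1 = 0*42 + 0*130 + 0*-231 + 0*-42 + 0*-79 + 0*-329 + 0*-186 + -1*-112 = 112
  c_2 = 0*42 + 0*130 + -2*-231 + 1*-42 + 2*-79 + 0*-329 + 0*-186 + 0*-112 = 262
  c_3 = 0*42 + 0*130 + -1*-231 + 0*-42 + 1*-79 + 0*-329 + 0*-186 + 0*-112 = 152
  c_4 = 0*42 + 1*130 + 0*-231 + 1*-42 + 0*-79 + 0*-329 + -1*-186 + 0*-112 = 274
  c_5 = 1*42 + 0*130 + 0*-231 + 0*-42 + 0*-79 + 0*-329 + 0*-186 + 0*-112 = 42
  c_6 = 0*42 + 0*130 + 0*-231 + 0*-42 + 0*-79 + -1*-329 + 0*-186 + 0*-112 = 329
  c_7 = 0*42 + 1*130 + 0*-231 + 1*-42 + 0*-79 + 0*-329 + 0*-186 + 0*-112 = 88
  c_8 = 0*42 + 2*130 + 0*-231 + 2*-42 + -1*-79 + 0*-329 + 0*-186 + 0*-112 = 255
Expand coordinatewise in base 7:
  c_1 = 112 = 0·7^0 + 2·7^1 + 2·7^2
  c_2 = 262 = 3·7^0 + 2·7^1 + 5·7^2
  c_3 = 152 = 5·7^0 + 0·7^1 + 3·7^2
  c_4 = 274 = 1·7^0 + 4·7^1 + 5·7^2
  c_5 = 42 = 0·7^0 + 6·7^1
  c_6 = 329 = 0·7^0 + 5·7^1 + 6·7^2
  c_7 = 88 = 4·7^0 + 5·7^1 + 1·7^2
  c_8 = 255 = 3·7^0 + 1·7^1 + 5·7^2
p-restricted factor λ_0 = (0, 3, 5, 1, 0, 0, 4, 3)
p-restricted factor λ_1 = (2, 2, 0, 4, 6, 5, 5, 1)
p-restricted factor λ_2 = (2, 5, 3, 5, 0, 6, 1, 5)

((0, 3, 5, 1, 0, 0, 4, 3), (2, 2, 0, 4, 6, 5, 5, 1), (2, 5, 3, 5, 0, 6, 1, 5))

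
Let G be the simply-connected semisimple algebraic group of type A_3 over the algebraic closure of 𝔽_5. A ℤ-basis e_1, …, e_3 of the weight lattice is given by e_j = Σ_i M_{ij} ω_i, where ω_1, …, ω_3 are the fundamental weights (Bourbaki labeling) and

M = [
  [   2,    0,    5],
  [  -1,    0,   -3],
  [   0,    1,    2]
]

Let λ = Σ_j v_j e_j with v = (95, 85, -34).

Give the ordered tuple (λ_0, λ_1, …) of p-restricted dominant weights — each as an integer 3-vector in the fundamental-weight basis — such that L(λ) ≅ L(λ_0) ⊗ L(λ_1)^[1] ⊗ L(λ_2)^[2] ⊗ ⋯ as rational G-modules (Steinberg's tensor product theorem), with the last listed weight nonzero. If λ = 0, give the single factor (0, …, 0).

Compute c_i = Σ_j M_{ij} v_j with v = (95, 85, -34):
  c_1 = 2·95 + 0·85 + (5)·(-34) = 20
  c_2 = (-1)·(95) + 0·85 + (-3)·(-34) = 7
  c_3 = 0·95 + 1·85 + (2)·(-34) = 17
Writing each c_i in base p = 5:
  c_1 = 20 = 0·5^0 + 4·5^1
  c_2 = 7 = 2·5^0 + 1·5^1
  c_3 = 17 = 2·5^0 + 3·5^1
p-restricted factor λ_0 = (0, 2, 2)
p-restricted factor λ_1 = (4, 1, 3)

((0, 2, 2), (4, 1, 3))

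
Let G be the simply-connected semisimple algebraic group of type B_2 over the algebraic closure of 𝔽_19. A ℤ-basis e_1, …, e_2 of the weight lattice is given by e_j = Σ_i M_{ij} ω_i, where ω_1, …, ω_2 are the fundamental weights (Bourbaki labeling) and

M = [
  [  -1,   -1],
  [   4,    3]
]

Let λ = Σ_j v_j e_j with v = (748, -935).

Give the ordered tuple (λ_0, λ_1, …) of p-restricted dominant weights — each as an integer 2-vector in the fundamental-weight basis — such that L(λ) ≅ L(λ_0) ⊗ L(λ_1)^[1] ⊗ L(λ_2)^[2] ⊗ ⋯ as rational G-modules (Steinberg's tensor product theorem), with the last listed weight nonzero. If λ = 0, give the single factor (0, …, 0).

((16, 16), (9, 9))

Compute c_i = Σ_j M_{ij} v_j with v = (748, -935):
  c_1 = (-1)·(748) + (-1)·(-935) = 187
  c_2 = (4)·(748) + (3)·(-935) = 187
Base-19 expansion of each c_i:
  c_1 = 187 = 16·19^0 + 9·19^1
  c_2 = 187 = 16·19^0 + 9·19^1
λ_0 = (16, 16)
λ_1 = (9, 9)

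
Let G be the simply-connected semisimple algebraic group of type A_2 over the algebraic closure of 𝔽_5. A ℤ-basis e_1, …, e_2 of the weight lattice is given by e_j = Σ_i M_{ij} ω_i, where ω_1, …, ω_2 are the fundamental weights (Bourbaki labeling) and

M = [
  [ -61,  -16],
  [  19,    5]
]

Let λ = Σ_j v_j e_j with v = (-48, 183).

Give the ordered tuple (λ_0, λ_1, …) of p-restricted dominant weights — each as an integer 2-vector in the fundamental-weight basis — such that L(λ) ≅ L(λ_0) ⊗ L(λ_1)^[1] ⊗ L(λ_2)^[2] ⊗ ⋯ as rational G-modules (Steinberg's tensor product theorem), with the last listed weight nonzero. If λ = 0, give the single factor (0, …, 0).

Converting to the ω-basis (c_i = row i of M dotted with v = (-48, 183)):
  c_1 = (-61)·(-48) + (-16)·(183) = 0
  c_2 = (19)·(-48) + (5)·(183) = 3
Writing each c_i in base p = 5:
  c_1 = 0
  c_2 = 3 = 3·5^0
Factor λ_0 = (0, 3)

((0, 3),)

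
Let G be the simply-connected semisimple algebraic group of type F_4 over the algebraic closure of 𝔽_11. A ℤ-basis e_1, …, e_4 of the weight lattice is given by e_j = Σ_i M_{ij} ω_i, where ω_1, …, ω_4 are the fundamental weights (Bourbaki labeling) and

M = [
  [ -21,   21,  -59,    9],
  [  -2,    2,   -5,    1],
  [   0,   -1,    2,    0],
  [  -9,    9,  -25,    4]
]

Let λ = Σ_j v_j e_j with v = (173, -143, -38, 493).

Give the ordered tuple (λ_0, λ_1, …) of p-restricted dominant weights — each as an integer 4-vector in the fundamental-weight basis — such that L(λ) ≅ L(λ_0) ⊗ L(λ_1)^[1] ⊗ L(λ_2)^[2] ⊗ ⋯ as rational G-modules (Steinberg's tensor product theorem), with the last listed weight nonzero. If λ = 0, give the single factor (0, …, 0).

Compute c_i = Σ_j M_{ij} v_j with v = (173, -143, -38, 493):
  c_1 = (-21)·(173) + (21)·(-143) + (-59)·(-38) + 9·493 = 43
  c_2 = (-2)·(173) + (2)·(-143) + (-5)·(-38) + 1·493 = 51
  c_3 = 0·173 + (-1)·(-143) + (2)·(-38) + 0·493 = 67
  c_4 = (-9)·(173) + (9)·(-143) + (-25)·(-38) + 4·493 = 78
Writing each c_i in base p = 11:
  c_1 = 43 = 10·11^0 + 3·11^1
  c_2 = 51 = 7·11^0 + 4·11^1
  c_3 = 67 = 1·11^0 + 6·11^1
  c_4 = 78 = 1·11^0 + 7·11^1
p-restricted factor λ_0 = (10, 7, 1, 1)
p-restricted factor λ_1 = (3, 4, 6, 7)

((10, 7, 1, 1), (3, 4, 6, 7))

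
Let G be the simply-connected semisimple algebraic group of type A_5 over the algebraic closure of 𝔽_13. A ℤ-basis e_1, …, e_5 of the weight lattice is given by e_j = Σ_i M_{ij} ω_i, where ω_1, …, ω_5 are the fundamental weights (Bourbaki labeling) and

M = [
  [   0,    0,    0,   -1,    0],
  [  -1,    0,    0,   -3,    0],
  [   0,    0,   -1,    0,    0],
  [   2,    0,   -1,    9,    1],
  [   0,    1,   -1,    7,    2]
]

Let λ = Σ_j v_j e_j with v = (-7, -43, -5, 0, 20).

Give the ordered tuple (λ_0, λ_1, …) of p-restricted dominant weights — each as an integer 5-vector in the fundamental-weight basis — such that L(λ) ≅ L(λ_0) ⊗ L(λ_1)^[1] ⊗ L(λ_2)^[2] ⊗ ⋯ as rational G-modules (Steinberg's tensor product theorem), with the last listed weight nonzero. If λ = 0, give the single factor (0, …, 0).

((0, 7, 5, 11, 2),)

Change of basis e → ω: c = M·v where v = (-7, -43, -5, 0, 20):
  c_1 = (0)·(-7) + (0)·(-43) + (0)·(-5) + (-1)·(0) + 0·20 = 0
  c_2 = (-1)·(-7) + (0)·(-43) + (0)·(-5) + (-3)·(0) + 0·20 = 7
  c_3 = (0)·(-7) + (0)·(-43) + (-1)·(-5) + 0·0 + 0·20 = 5
  c_4 = (2)·(-7) + (0)·(-43) + (-1)·(-5) + 9·0 + 1·20 = 11
  c_5 = (0)·(-7) + (1)·(-43) + (-1)·(-5) + 7·0 + 2·20 = 2
Expand coordinatewise in base 13:
  c_1 = 0
  c_2 = 7 = 7·13^0
  c_3 = 5 = 5·13^0
  c_4 = 11 = 11·13^0
  c_5 = 2 = 2·13^0
λ_0 = (0, 7, 5, 11, 2)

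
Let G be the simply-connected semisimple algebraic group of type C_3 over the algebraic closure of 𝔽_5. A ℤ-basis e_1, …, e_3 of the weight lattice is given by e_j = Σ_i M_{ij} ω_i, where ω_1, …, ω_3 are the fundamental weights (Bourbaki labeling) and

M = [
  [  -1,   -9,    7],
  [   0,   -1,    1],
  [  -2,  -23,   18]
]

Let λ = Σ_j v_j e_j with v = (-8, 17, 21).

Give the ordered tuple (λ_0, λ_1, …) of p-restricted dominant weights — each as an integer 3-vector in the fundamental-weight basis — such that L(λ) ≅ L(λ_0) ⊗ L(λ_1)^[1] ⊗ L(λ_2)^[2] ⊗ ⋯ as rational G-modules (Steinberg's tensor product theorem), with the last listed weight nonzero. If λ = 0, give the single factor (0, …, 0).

((2, 4, 3),)

Converting to the ω-basis (c_i = row i of M dotted with v = (-8, 17, 21)):
  c_1 = (-1)·(-8) + (-9)·(17) + 7·21 = 2
  c_2 = (0)·(-8) + (-1)·(17) + 1·21 = 4
  c_3 = (-2)·(-8) + (-23)·(17) + 18·21 = 3
Base-5 expansion of each c_i:
  c_1 = 2 = 2·5^0
  c_2 = 4 = 4·5^0
  c_3 = 3 = 3·5^0
p-restricted factor λ_0 = (2, 4, 3)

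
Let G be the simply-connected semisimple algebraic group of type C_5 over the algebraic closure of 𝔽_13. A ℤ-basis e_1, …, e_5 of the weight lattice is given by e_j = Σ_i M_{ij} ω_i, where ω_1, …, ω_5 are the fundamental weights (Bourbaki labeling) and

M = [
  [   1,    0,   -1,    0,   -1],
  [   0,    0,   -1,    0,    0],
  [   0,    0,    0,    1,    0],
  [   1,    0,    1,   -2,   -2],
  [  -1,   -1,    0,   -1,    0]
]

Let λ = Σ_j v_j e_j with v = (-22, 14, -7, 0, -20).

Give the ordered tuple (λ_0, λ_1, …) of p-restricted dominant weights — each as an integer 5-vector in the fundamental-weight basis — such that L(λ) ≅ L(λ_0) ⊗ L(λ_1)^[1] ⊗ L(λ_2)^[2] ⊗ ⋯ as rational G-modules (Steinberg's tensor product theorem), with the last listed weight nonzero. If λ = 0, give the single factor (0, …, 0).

Converting to the ω-basis (c_i = row i of M dotted with v = (-22, 14, -7, 0, -20)):
  c_1 = 1*-22 + 0*14 + -1*-7 + 0*0 + -1*-20 = 5
  c_2 = 0*-22 + 0*14 + -1*-7 + 0*0 + 0*-20 = 7
  c_3 = 0*-22 + 0*14 + 0*-7 + 1*0 + 0*-20 = 0
  c_4 = 1*-22 + 0*14 + 1*-7 + -2*0 + -2*-20 = 11
  c_5 = -1*-22 + -1*14 + 0*-7 + -1*0 + 0*-20 = 8
Expand coordinatewise in base 13:
  c_1 = 5 = 5·13^0
  c_2 = 7 = 7·13^0
  c_3 = 0
  c_4 = 11 = 11·13^0
  c_5 = 8 = 8·13^0
λ_0 = (5, 7, 0, 11, 8)

((5, 7, 0, 11, 8),)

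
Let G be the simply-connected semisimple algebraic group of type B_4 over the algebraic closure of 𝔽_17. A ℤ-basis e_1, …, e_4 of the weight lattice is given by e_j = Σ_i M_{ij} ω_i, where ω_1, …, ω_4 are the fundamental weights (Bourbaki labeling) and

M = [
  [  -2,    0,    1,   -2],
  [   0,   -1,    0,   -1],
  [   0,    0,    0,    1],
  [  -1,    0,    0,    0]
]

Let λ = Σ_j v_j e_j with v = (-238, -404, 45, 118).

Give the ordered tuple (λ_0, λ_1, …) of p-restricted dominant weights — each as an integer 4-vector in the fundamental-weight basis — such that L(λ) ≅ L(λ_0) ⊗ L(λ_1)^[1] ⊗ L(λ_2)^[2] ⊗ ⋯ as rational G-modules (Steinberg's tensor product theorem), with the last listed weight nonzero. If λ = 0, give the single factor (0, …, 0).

((13, 14, 16, 0), (16, 16, 6, 14))

Compute c_i = Σ_j M_{ij} v_j with v = (-238, -404, 45, 118):
  c_1 = (-2)·(-238) + (0)·(-404) + 1·45 + (-2)·(118) = 285
  c_2 = (0)·(-238) + (-1)·(-404) + 0·45 + (-1)·(118) = 286
  c_3 = (0)·(-238) + (0)·(-404) + 0·45 + 1·118 = 118
  c_4 = (-1)·(-238) + (0)·(-404) + 0·45 + 0·118 = 238
p = 17; digits c_i = Σ_j d_{ij}·17^j, 0 ≤ d_{ij} < 17:
  c_1 = 285 = 13·17^0 + 16·17^1
  c_2 = 286 = 14·17^0 + 16·17^1
  c_3 = 118 = 16·17^0 + 6·17^1
  c_4 = 238 = 0·17^0 + 14·17^1
p-restricted factor λ_0 = (13, 14, 16, 0)
p-restricted factor λ_1 = (16, 16, 6, 14)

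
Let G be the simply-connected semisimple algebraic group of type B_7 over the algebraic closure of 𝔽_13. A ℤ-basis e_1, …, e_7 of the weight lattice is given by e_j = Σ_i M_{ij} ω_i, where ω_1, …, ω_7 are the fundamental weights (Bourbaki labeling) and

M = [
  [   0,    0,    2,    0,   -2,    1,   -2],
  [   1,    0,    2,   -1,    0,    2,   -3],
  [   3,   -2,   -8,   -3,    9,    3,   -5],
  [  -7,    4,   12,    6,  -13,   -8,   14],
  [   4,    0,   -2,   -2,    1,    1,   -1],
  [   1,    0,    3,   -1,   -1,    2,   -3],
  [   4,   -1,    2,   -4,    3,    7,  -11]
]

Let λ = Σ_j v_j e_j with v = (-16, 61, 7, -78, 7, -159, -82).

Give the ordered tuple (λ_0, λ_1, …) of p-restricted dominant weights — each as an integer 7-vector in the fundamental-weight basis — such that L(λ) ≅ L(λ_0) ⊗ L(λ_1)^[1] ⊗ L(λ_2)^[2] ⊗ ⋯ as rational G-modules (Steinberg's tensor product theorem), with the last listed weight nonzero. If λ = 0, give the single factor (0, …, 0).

ω-coordinates c = M·v, v = (-16, 61, 7, -78, 7, -159, -82):
  c_1 = (0)·(-16) + 0·61 + 2·7 + (0)·(-78) + (-2)·(7) + (1)·(-159) + (-2)·(-82) = 5
  c_2 = (1)·(-16) + 0·61 + 2·7 + (-1)·(-78) + 0·7 + (2)·(-159) + (-3)·(-82) = 4
  c_3 = (3)·(-16) + (-2)·(61) + (-8)·(7) + (-3)·(-78) + 9·7 + (3)·(-159) + (-5)·(-82) = 4
  c_4 = (-7)·(-16) + 4·61 + 12·7 + (6)·(-78) + (-13)·(7) + (-8)·(-159) + (14)·(-82) = 5
  c_5 = (4)·(-16) + 0·61 + (-2)·(7) + (-2)·(-78) + 1·7 + (1)·(-159) + (-1)·(-82) = 8
  c_6 = (1)·(-16) + 0·61 + 3·7 + (-1)·(-78) + (-1)·(7) + (2)·(-159) + (-3)·(-82) = 4
  c_7 = (4)·(-16) + (-1)·(61) + 2·7 + (-4)·(-78) + 3·7 + (7)·(-159) + (-11)·(-82) = 11
Writing each c_i in base p = 13:
  c_1 = 5 = 5·13^0
  c_2 = 4 = 4·13^0
  c_3 = 4 = 4·13^0
  c_4 = 5 = 5·13^0
  c_5 = 8 = 8·13^0
  c_6 = 4 = 4·13^0
  c_7 = 11 = 11·13^0
p-restricted factor λ_0 = (5, 4, 4, 5, 8, 4, 11)

((5, 4, 4, 5, 8, 4, 11),)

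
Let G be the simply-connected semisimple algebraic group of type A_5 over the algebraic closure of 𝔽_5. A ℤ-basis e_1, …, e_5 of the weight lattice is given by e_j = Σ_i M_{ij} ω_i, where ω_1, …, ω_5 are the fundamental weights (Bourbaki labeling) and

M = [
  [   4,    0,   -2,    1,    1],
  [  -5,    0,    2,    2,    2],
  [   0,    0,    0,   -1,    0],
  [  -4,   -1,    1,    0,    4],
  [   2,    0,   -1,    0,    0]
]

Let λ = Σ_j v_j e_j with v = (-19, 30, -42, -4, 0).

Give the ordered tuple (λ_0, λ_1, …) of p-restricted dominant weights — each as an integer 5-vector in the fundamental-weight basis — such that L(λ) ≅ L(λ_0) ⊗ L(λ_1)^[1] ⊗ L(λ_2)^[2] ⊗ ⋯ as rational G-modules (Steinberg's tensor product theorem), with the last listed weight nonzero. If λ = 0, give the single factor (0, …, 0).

In the fundamental-weight basis, λ has coordinates c = M·v (v = (-19, 30, -42, -4, 0)):
  c_1 = 4*-19 + 0*30 + -2*-42 + 1*-4 + 1*0 = 4
  c_2 = -5*-19 + 0*30 + 2*-42 + 2*-4 + 2*0 = 3
  c_3 = 0*-19 + 0*30 + 0*-42 + -1*-4 + 0*0 = 4
  c_4 = -4*-19 + -1*30 + 1*-42 + 0*-4 + 4*0 = 4
  c_5 = 2*-19 + 0*30 + -1*-42 + 0*-4 + 0*0 = 4
p = 5; digits c_i = Σ_j d_{ij}·5^j, 0 ≤ d_{ij} < 5:
  c_1 = 4 = 4·5^0
  c_2 = 3 = 3·5^0
  c_3 = 4 = 4·5^0
  c_4 = 4 = 4·5^0
  c_5 = 4 = 4·5^0
λ_0 = (4, 3, 4, 4, 4)

((4, 3, 4, 4, 4),)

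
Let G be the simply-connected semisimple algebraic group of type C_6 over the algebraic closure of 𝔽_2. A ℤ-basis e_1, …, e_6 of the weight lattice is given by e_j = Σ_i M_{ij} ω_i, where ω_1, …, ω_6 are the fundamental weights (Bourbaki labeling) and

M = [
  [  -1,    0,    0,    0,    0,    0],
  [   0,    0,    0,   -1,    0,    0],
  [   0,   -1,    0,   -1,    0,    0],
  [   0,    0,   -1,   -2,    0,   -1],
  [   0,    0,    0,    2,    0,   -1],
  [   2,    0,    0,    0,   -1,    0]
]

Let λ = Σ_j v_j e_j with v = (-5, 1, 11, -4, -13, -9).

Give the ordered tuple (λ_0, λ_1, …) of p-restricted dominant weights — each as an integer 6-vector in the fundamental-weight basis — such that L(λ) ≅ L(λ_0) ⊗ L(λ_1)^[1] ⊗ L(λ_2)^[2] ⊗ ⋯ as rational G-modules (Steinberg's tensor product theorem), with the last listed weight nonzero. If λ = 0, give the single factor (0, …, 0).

((1, 0, 1, 0, 1, 1), (0, 0, 1, 1, 0, 1), (1, 1, 0, 1, 0, 0))

In the fundamental-weight basis, λ has coordinates c = M·v (v = (-5, 1, 11, -4, -13, -9)):
  c_1 = -1*-5 + 0*1 + 0*11 + 0*-4 + 0*-13 + 0*-9 = 5
  c_2 = 0*-5 + 0*1 + 0*11 + -1*-4 + 0*-13 + 0*-9 = 4
  c_3 = 0*-5 + -1*1 + 0*11 + -1*-4 + 0*-13 + 0*-9 = 3
  c_4 = 0*-5 + 0*1 + -1*11 + -2*-4 + 0*-13 + -1*-9 = 6
  c_5 = 0*-5 + 0*1 + 0*11 + 2*-4 + 0*-13 + -1*-9 = 1
  c_6 = 2*-5 + 0*1 + 0*11 + 0*-4 + -1*-13 + 0*-9 = 3
Base-2 expansion of each c_i:
  c_1 = 5 = 1·2^0 + 0·2^1 + 1·2^2
  c_2 = 4 = 0·2^0 + 0·2^1 + 1·2^2
  c_3 = 3 = 1·2^0 + 1·2^1
  c_4 = 6 = 0·2^0 + 1·2^1 + 1·2^2
  c_5 = 1 = 1·2^0
  c_6 = 3 = 1·2^0 + 1·2^1
p-restricted factor λ_0 = (1, 0, 1, 0, 1, 1)
p-restricted factor λ_1 = (0, 0, 1, 1, 0, 1)
p-restricted factor λ_2 = (1, 1, 0, 1, 0, 0)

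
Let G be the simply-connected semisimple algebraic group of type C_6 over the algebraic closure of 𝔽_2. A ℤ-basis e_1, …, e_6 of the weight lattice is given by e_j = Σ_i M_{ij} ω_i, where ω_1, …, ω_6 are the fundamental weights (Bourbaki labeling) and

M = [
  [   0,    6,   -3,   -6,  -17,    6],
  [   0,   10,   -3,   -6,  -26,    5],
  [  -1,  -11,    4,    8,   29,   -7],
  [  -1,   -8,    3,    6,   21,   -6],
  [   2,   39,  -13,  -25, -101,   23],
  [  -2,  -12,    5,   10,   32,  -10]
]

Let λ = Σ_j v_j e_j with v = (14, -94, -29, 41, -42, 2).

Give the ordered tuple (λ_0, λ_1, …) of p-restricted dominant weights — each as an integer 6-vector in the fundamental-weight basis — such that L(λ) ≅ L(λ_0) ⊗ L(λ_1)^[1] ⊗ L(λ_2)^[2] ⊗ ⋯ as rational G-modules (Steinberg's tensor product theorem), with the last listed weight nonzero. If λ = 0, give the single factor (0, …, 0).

Converting to the ω-basis (c_i = row i of M dotted with v = (14, -94, -29, 41, -42, 2)):
  c_1 = 0·14 + (6)·(-94) + (-3)·(-29) + (-6)·(41) + (-17)·(-42) + 6·2 = 3
  c_2 = 0·14 + (10)·(-94) + (-3)·(-29) + (-6)·(41) + (-26)·(-42) + 5·2 = 3
  c_3 = (-1)·(14) + (-11)·(-94) + (4)·(-29) + 8·41 + (29)·(-42) + (-7)·(2) = 0
  c_4 = (-1)·(14) + (-8)·(-94) + (3)·(-29) + 6·41 + (21)·(-42) + (-6)·(2) = 3
  c_5 = 2·14 + (39)·(-94) + (-13)·(-29) + (-25)·(41) + (-101)·(-42) + 23·2 = 2
  c_6 = (-2)·(14) + (-12)·(-94) + (5)·(-29) + 10·41 + (32)·(-42) + (-10)·(2) = 1
p = 2; digits c_i = Σ_j d_{ij}·2^j, 0 ≤ d_{ij} < 2:
  c_1 = 3 = 1·2^0 + 1·2^1
  c_2 = 3 = 1·2^0 + 1·2^1
  c_3 = 0
  c_4 = 3 = 1·2^0 + 1·2^1
  c_5 = 2 = 0·2^0 + 1·2^1
  c_6 = 1 = 1·2^0
Factor λ_0 = (1, 1, 0, 1, 0, 1)
Factor λ_1 = (1, 1, 0, 1, 1, 0)

((1, 1, 0, 1, 0, 1), (1, 1, 0, 1, 1, 0))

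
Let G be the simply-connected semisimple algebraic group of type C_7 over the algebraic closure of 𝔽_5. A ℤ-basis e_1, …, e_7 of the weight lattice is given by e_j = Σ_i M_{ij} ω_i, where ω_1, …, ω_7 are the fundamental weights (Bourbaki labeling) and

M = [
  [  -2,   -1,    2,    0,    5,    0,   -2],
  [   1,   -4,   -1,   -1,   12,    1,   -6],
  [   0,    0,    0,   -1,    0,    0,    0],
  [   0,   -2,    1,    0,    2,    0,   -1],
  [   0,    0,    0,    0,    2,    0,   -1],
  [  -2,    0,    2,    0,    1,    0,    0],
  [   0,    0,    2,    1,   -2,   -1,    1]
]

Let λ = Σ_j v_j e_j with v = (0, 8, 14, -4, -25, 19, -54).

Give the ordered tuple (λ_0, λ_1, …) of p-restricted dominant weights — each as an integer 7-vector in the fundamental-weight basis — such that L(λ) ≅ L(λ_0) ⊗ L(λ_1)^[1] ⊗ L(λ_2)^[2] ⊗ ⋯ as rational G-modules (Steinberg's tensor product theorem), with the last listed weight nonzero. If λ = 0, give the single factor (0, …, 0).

((3, 1, 4, 2, 4, 3, 1),)

Change of basis e → ω: c = M·v where v = (0, 8, 14, -4, -25, 19, -54):
  c_1 = (-2)·(0) + (-1)·(8) + (2)·(14) + (0)·(-4) + (5)·(-25) + (0)·(19) + (-2)·(-54) = 3
  c_2 = (1)·(0) + (-4)·(8) + (-1)·(14) + (-1)·(-4) + (12)·(-25) + (1)·(19) + (-6)·(-54) = 1
  c_3 = (0)·(0) + (0)·(8) + (0)·(14) + (-1)·(-4) + (0)·(-25) + (0)·(19) + (0)·(-54) = 4
  c_4 = (0)·(0) + (-2)·(8) + (1)·(14) + (0)·(-4) + (2)·(-25) + (0)·(19) + (-1)·(-54) = 2
  c_5 = (0)·(0) + (0)·(8) + (0)·(14) + (0)·(-4) + (2)·(-25) + (0)·(19) + (-1)·(-54) = 4
  c_6 = (-2)·(0) + (0)·(8) + (2)·(14) + (0)·(-4) + (1)·(-25) + (0)·(19) + (0)·(-54) = 3
  c_7 = (0)·(0) + (0)·(8) + (2)·(14) + (1)·(-4) + (-2)·(-25) + (-1)·(19) + (1)·(-54) = 1
Writing each c_i in base p = 5:
  c_1 = 3 = 3·5^0
  c_2 = 1 = 1·5^0
  c_3 = 4 = 4·5^0
  c_4 = 2 = 2·5^0
  c_5 = 4 = 4·5^0
  c_6 = 3 = 3·5^0
  c_7 = 1 = 1·5^0
λ_0 = (3, 1, 4, 2, 4, 3, 1)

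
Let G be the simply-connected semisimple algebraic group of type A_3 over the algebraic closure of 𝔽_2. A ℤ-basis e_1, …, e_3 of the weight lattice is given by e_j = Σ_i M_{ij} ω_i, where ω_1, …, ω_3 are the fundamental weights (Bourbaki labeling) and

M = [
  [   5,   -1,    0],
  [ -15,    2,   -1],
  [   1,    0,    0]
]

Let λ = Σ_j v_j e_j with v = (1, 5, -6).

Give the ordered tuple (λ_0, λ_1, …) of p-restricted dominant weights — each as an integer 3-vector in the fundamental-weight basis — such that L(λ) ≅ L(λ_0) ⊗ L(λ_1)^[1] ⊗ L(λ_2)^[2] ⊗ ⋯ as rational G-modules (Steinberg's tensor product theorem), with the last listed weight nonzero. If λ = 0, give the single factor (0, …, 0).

Change of basis e → ω: c = M·v where v = (1, 5, -6):
  c_1 = 5·1 + (-1)·(5) + (0)·(-6) = 0
  c_2 = (-15)·(1) + 2·5 + (-1)·(-6) = 1
  c_3 = 1·1 + 0·5 + (0)·(-6) = 1
Base-2 expansion of each c_i:
  c_1 = 0
  c_2 = 1 = 1·2^0
  c_3 = 1 = 1·2^0
p-restricted factor λ_0 = (0, 1, 1)

((0, 1, 1),)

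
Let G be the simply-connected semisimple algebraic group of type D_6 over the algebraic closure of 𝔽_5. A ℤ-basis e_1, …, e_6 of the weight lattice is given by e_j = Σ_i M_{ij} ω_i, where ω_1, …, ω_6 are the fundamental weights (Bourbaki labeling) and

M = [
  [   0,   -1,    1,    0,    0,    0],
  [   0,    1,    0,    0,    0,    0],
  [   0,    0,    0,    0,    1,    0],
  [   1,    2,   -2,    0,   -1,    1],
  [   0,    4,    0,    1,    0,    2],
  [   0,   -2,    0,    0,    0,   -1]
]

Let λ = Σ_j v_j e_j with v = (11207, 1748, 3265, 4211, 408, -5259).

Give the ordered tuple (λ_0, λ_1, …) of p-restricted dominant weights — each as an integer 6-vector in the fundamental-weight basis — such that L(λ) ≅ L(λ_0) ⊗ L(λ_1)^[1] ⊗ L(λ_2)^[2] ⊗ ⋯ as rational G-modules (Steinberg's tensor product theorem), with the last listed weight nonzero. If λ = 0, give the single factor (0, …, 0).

Change of basis e → ω: c = M·v where v = (11207, 1748, 3265, 4211, 408, -5259):
  c_1 = 0·11207 + (-1)·(1748) + 1·3265 + 0·4211 + 0·408 + (0)·(-5259) = 1517
  c_2 = 0·11207 + 1·1748 + 0·3265 + 0·4211 + 0·408 + (0)·(-5259) = 1748
  c_3 = 0·11207 + 0·1748 + 0·3265 + 0·4211 + 1·408 + (0)·(-5259) = 408
  c_4 = 1·11207 + 2·1748 + (-2)·(3265) + 0·4211 + (-1)·(408) + (1)·(-5259) = 2506
  c_5 = 0·11207 + 4·1748 + 0·3265 + 1·4211 + 0·408 + (2)·(-5259) = 685
  c_6 = 0·11207 + (-2)·(1748) + 0·3265 + 0·4211 + 0·408 + (-1)·(-5259) = 1763
Writing each c_i in base p = 5:
  c_1 = 1517 = 2·5^0 + 3·5^1 + 0·5^2 + 2·5^3 + 2·5^4
  c_2 = 1748 = 3·5^0 + 4·5^1 + 4·5^2 + 3·5^3 + 2·5^4
  c_3 = 408 = 3·5^0 + 1·5^1 + 1·5^2 + 3·5^3
  c_4 = 2506 = 1·5^0 + 1·5^1 + 0·5^2 + 0·5^3 + 4·5^4
  c_5 = 685 = 0·5^0 + 2·5^1 + 2·5^2 + 0·5^3 + 1·5^4
  c_6 = 1763 = 3·5^0 + 2·5^1 + 0·5^2 + 4·5^3 + 2·5^4
Factor λ_0 = (2, 3, 3, 1, 0, 3)
Factor λ_1 = (3, 4, 1, 1, 2, 2)
Factor λ_2 = (0, 4, 1, 0, 2, 0)
Factor λ_3 = (2, 3, 3, 0, 0, 4)
Factor λ_4 = (2, 2, 0, 4, 1, 2)

((2, 3, 3, 1, 0, 3), (3, 4, 1, 1, 2, 2), (0, 4, 1, 0, 2, 0), (2, 3, 3, 0, 0, 4), (2, 2, 0, 4, 1, 2))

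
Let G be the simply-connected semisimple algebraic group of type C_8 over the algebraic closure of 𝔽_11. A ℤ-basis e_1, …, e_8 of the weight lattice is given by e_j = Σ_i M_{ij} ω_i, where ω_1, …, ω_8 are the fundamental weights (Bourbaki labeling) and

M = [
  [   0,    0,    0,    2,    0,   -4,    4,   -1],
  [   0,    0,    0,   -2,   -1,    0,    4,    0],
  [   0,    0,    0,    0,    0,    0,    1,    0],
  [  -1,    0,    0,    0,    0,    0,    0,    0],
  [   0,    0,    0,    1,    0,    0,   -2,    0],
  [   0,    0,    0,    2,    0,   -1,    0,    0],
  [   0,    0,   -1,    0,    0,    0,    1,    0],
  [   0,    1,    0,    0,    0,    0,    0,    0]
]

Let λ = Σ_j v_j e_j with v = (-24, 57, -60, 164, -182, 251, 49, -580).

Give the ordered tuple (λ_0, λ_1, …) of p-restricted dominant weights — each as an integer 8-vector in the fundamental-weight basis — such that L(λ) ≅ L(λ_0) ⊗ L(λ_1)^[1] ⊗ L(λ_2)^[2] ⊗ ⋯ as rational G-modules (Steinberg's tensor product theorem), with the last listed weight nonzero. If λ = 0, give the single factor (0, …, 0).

((1, 6, 5, 2, 0, 0, 10, 2), (9, 4, 4, 2, 6, 7, 9, 5))

In the fundamental-weight basis, λ has coordinates c = M·v (v = (-24, 57, -60, 164, -182, 251, 49, -580)):
  c_1 = 0*-24 + 0*57 + 0*-60 + 2*164 + 0*-182 + -4*251 + 4*49 + -1*-580 = 100
  c_2 = 0*-24 + 0*57 + 0*-60 + -2*164 + -1*-182 + 0*251 + 4*49 + 0*-580 = 50
  c_3 = 0*-24 + 0*57 + 0*-60 + 0*164 + 0*-182 + 0*251 + 1*49 + 0*-580 = 49
  c_4 = -1*-24 + 0*57 + 0*-60 + 0*164 + 0*-182 + 0*251 + 0*49 + 0*-580 = 24
  c_5 = 0*-24 + 0*57 + 0*-60 + 1*164 + 0*-182 + 0*251 + -2*49 + 0*-580 = 66
  c_6 = 0*-24 + 0*57 + 0*-60 + 2*164 + 0*-182 + -1*251 + 0*49 + 0*-580 = 77
  c_7 = 0*-24 + 0*57 + -1*-60 + 0*164 + 0*-182 + 0*251 + 1*49 + 0*-580 = 109
  c_8 = 0*-24 + 1*57 + 0*-60 + 0*164 + 0*-182 + 0*251 + 0*49 + 0*-580 = 57
Writing each c_i in base p = 11:
  c_1 = 100 = 1·11^0 + 9·11^1
  c_2 = 50 = 6·11^0 + 4·11^1
  c_3 = 49 = 5·11^0 + 4·11^1
  c_4 = 24 = 2·11^0 + 2·11^1
  c_5 = 66 = 0·11^0 + 6·11^1
  c_6 = 77 = 0·11^0 + 7·11^1
  c_7 = 109 = 10·11^0 + 9·11^1
  c_8 = 57 = 2·11^0 + 5·11^1
Factor λ_0 = (1, 6, 5, 2, 0, 0, 10, 2)
Factor λ_1 = (9, 4, 4, 2, 6, 7, 9, 5)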